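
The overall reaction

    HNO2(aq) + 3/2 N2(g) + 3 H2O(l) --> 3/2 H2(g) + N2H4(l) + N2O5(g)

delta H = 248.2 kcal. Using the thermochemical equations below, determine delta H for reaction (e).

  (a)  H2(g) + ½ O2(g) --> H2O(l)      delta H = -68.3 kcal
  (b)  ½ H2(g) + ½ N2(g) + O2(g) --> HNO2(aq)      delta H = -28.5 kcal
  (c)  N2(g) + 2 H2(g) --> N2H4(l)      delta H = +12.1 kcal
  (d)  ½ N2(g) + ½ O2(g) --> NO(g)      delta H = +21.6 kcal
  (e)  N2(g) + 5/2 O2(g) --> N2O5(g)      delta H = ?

(a) reversed and × 3 (H2O(l) must end up as a reactant; ×3 to match 3 H2O(l) in the target): (-3)·(-68.3) = +204.9 kcal
(b) reversed (HNO2(aq) must end up as a reactant): +28.5 kcal
(c) as written (N2H4(l) already on the product side): +12.1 kcal
(d): not needed (NO(g) appears nowhere else).
(e) as written (N2O5(g) already on the product side): contributes x
+248.2 = (+204.9) + (+28.5) + (+12.1) + x
x = (+248.2 − (+245.5)) / (1) = 2.7 kcal

delta H = 2.7 kcal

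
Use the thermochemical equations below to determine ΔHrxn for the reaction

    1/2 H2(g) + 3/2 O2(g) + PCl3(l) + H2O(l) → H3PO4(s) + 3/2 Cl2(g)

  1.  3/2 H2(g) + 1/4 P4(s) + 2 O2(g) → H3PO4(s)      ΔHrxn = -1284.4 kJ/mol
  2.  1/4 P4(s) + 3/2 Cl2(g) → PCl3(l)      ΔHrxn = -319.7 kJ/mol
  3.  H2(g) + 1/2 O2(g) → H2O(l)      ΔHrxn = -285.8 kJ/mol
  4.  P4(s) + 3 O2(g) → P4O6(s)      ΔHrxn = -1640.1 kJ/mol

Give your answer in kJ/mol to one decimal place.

eq. 1 as written: -1284.4 kJ/mol
eq. 2 reversed: +319.7 kJ/mol
eq. 3 reversed: +285.8 kJ/mol
eq. 4: not needed.
By Hess's law, ΔHrxn = (-1284.4) + (+319.7) + (+285.8) = -678.9 kJ/mol

ΔHrxn = -678.9 kJ/mol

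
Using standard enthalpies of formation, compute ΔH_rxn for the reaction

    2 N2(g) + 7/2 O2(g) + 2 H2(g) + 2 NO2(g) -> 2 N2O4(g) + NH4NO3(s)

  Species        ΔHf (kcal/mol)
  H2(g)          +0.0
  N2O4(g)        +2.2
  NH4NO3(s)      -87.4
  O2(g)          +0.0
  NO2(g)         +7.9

ΔH°rxn = Σ nΔHf°(products) − Σ nΔHf°(reactants).
Products: 2·(+2.2) + 1·(-87.4) = -83.0
Reactants: 2·(+0.0) + 7/2·(+0.0) + 2·(+0.0) + 2·(+7.9) = +15.8
ΔH_rxn = (-83.0) − (+15.8) = -98.8 kcal/mol

ΔH_rxn = -98.8 kcal/mol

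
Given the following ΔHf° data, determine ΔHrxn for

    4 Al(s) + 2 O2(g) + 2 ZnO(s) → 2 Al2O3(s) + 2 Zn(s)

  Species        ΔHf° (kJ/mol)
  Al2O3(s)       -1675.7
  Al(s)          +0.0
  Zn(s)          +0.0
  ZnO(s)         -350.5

ΔHrxn = -2650.4 kJ/mol

Products: 2·(-1675.7) + 2·(+0.0) = -3351.4
Reactants: 4·(+0.0) + 2·(+0.0) + 2·(-350.5) = -701.0
ΔHrxn = (-3351.4) − (-701.0) = -2650.4 kJ/mol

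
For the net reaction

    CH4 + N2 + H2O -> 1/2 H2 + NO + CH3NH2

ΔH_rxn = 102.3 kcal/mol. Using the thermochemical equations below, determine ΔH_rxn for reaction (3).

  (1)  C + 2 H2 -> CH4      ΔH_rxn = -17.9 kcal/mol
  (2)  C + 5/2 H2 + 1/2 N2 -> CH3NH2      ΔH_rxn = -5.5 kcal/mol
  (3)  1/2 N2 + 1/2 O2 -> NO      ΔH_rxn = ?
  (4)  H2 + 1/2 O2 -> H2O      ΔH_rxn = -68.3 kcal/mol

ΔH_rxn = 21.6 kcal/mol

(1) reversed: +17.9 kcal/mol
(2) as written: -5.5 kcal/mol
(3) as written: contributes x
(4) reversed: +68.3 kcal/mol
+102.3 = (+17.9) + (-5.5) + (+68.3) + x
x = (+102.3 − (+80.7)) / (1) = 21.6 kcal/mol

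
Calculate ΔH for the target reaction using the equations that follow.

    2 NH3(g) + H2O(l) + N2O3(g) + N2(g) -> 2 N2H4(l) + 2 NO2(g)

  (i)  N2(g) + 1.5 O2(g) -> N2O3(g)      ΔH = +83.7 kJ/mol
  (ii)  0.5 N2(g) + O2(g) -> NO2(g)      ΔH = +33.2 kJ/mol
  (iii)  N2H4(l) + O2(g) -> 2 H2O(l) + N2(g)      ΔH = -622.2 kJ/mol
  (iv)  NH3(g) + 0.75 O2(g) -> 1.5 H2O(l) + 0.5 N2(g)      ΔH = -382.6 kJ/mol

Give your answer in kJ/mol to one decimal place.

ΔH = 461.9 kJ/mol

(i) reversed (N2O3(g) must end up as a reactant): -83.7 kJ/mol
(ii) × 2 (scale by 2 for the 2 NO2(g)): (2)·(+33.2) = +66.4 kJ/mol
(iii) reversed and × 2 (reverse to put N2H4(l) on the product side; scale by 2 for the 2 N2H4(l)): (-2)·(-622.2) = +1244.4 kJ/mol
(iv) × 2 (×2 to match 2 NH3(g) in the target): (2)·(-382.6) = -765.2 kJ/mol
By Hess's law, ΔH = (-1)·(+83.7) + (2)·(+33.2) + (-2)·(-622.2) + (2)·(-382.6) = 461.9 kJ/mol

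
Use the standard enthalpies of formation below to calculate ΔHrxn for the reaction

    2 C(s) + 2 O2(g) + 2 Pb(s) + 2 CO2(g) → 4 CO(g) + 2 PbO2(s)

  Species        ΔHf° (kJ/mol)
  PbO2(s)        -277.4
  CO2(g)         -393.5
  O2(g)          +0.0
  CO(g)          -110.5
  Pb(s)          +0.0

ΔHrxn = -209.8 kJ/mol

Products: 4·(-110.5) + 2·(-277.4) = -996.8
Reactants: 2·(+0.0) + 2·(+0.0) + 2·(+0.0) + 2·(-393.5) = -787.0
ΔHrxn = (-996.8) − (-787.0) = -209.8 kJ/mol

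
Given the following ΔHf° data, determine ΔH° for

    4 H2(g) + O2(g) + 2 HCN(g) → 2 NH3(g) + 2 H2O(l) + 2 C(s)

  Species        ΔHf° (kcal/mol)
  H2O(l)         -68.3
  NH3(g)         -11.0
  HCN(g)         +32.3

Products: 2·(-11.0) + 2·(-68.3) + 2·(+0.0) = -158.6
Reactants: 4·(+0.0) + 1·(+0.0) + 2·(+32.3) = +64.6
ΔH° = (-158.6) − (+64.6) = -223.2 kcal/mol

ΔH° = -223.2 kcal/mol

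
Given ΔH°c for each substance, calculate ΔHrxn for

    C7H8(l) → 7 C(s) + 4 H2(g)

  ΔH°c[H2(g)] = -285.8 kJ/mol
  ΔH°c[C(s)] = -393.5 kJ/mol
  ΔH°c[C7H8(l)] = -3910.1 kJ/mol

Using ΔH = Σ nΔHc°(reactants) − Σ nΔHc°(products):
= [1·(-3910.1)] − [7·(-393.5) + 4·(-285.8)]
= -12.4 kJ/mol

ΔHrxn = -12.4 kJ/mol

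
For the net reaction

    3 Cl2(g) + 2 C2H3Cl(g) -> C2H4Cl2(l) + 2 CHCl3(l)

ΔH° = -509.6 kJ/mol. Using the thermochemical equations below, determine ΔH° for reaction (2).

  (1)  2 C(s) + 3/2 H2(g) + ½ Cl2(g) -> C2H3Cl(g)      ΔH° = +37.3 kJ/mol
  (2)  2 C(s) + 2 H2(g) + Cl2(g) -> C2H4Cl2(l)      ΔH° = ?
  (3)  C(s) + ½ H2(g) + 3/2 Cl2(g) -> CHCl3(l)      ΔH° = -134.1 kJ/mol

ΔH° = -166.8 kJ/mol

(1) reversed and × 2: (-2)·(+37.3) = -74.6 kJ/mol
(2) as written: contributes x
(3) × 2: (2)·(-134.1) = -268.2 kJ/mol
-509.6 = (-74.6) + (-268.2) + x
x = (-509.6 − (-342.8)) / (1) = -166.8 kJ/mol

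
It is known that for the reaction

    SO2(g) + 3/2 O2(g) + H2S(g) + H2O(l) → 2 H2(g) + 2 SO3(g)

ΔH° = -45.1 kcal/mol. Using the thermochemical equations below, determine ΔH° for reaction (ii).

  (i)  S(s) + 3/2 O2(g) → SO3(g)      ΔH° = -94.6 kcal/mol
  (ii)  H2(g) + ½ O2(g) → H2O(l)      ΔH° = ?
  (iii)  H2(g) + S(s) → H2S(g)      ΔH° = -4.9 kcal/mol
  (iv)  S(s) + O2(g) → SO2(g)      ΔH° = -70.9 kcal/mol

(i) × 2: (2)·(-94.6) = -189.2 kcal/mol
(ii) reversed: contributes −x
(iii) reversed: +4.9 kcal/mol
(iv) reversed: +70.9 kcal/mol
-45.1 = (-189.2) + (+4.9) + (+70.9) − x
x = (-45.1 − (-113.4)) / (-1) = -68.3 kcal/mol

ΔH° = -68.3 kcal/mol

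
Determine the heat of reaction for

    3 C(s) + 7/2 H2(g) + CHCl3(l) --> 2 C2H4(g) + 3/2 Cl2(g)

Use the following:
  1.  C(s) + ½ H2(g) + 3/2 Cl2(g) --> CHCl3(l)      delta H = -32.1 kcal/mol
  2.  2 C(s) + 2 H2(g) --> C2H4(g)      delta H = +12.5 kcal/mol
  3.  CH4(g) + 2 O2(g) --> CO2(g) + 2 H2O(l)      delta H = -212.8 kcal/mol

eq. 1 reversed: +32.1 kcal/mol
eq. 2 × 2: (2)·(+12.5) = +25.0 kcal/mol
eq. 3: not needed.
Since enthalpy is a state function, delta H = (-1)·(-32.1) + (2)·(+12.5) = 57.1 kcal/mol

delta H = 57.1 kcal/mol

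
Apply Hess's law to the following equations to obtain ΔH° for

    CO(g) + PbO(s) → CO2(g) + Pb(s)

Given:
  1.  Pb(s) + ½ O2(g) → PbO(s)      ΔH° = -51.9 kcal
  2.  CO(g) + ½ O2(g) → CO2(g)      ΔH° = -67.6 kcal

eq. 1 reversed (reverse to put PbO(s) on the reactant side): +51.9 kcal
eq. 2 as written (CO(g) already on the reactant side): -67.6 kcal
By Hess's law, ΔH° = (-1)·(-51.9) + (1)·(-67.6) = -15.7 kcal

ΔH° = -15.7 kcal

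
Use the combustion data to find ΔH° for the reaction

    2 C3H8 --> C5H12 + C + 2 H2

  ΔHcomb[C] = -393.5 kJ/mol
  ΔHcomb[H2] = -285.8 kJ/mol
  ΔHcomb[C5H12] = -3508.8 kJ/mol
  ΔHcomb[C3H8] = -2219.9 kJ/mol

ΔH° = 34.1 kJ/mol

Using ΔH = Σ nΔHc°(reactants) − Σ nΔHc°(products):
= [2·(-2219.9)] − [1·(-3508.8) + 1·(-393.5) + 2·(-285.8)]
= 34.1 kJ/mol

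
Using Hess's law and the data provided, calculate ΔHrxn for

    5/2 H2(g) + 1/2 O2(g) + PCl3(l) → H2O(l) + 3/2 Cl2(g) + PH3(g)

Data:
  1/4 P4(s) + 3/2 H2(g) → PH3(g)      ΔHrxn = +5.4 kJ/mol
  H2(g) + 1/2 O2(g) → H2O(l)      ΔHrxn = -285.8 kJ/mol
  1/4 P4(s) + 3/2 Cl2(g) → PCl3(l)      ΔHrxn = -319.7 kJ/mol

ΔHrxn = 39.3 kJ/mol

equation 1 as written: +5.4 kJ/mol
equation 2 as written: -285.8 kJ/mol
equation 3 reversed: +319.7 kJ/mol
Summing the manipulated equations, ΔHrxn = (+5.4) + (-285.8) + (+319.7) = 39.3 kJ/mol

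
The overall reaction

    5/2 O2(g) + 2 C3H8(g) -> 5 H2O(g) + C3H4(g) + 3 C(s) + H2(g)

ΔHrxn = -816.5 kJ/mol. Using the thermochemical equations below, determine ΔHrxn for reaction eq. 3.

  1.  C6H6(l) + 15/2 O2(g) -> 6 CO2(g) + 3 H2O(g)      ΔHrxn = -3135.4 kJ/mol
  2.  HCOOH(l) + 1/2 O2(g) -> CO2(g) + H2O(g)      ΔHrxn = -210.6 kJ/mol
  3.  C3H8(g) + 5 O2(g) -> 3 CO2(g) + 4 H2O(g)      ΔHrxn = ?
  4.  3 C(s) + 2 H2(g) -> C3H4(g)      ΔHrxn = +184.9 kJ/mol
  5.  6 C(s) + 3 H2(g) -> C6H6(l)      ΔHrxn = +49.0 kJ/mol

eq. 1 reversed: +3135.4 kJ/mol
eq. 2: not needed (HCOOH(l) appears nowhere else).
eq. 3 × 2 (×2 to match 2 C3H8(g) in the target): contributes 2·x
eq. 4 as written (C3H4(g) already on the product side): +184.9 kJ/mol
eq. 5 reversed: -49.0 kJ/mol
-816.5 = (+3135.4) + (+184.9) + (-49.0) + 2·x
x = (-816.5 − (+3271.3)) / (2) = -2043.9 kJ/mol

ΔHrxn = -2043.9 kJ/mol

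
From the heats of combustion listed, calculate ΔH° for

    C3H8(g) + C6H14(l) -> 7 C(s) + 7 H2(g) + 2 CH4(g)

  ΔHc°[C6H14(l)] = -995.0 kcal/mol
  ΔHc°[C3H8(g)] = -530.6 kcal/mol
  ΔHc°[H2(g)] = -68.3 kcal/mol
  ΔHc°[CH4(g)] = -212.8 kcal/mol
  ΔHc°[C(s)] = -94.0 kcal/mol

ΔH° = 36.1 kcal/mol

With combustion enthalpies, reactants minus products:
= [1·(-530.6) + 1·(-995.0)] − [7·(-94.0) + 7·(-68.3) + 2·(-212.8)]
= 36.1 kcal/mol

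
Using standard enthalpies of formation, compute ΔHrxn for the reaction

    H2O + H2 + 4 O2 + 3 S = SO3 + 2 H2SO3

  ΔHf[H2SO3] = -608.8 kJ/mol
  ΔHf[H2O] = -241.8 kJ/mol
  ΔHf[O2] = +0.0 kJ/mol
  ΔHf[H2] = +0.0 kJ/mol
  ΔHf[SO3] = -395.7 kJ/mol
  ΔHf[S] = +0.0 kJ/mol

ΔHrxn = -1371.5 kJ/mol

Products: 1·(-395.7) + 2·(-608.8) = -1613.3
Reactants: 1·(-241.8) + 1·(+0.0) + 4·(+0.0) + 3·(+0.0) = -241.8
ΔHrxn = (-1613.3) − (-241.8) = -1371.5 kJ/mol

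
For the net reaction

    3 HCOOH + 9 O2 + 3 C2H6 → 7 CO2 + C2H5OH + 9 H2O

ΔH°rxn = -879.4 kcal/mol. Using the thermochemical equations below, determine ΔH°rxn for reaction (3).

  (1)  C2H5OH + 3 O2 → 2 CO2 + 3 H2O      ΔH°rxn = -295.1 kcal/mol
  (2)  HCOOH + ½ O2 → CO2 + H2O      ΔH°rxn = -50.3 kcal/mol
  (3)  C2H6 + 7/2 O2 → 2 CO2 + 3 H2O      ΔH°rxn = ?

ΔH°rxn = -341.2 kcal/mol

(1) reversed: +295.1 kcal/mol
(2) × 3: (3)·(-50.3) = -150.9 kcal/mol
(3) × 3: contributes 3·x
-879.4 = (+295.1) + (-150.9) + 3·x
x = (-879.4 − (+144.2)) / (3) = -341.2 kcal/mol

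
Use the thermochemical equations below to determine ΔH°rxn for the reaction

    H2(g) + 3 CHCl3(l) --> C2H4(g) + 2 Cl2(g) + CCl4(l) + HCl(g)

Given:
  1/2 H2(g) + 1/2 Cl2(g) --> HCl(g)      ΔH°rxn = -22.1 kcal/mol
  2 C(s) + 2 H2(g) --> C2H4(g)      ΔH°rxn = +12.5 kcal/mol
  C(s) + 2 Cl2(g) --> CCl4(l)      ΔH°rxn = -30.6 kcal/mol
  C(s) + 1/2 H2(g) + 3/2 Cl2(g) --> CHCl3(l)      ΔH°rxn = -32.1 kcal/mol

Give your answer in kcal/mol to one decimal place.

ΔH°rxn = 56.1 kcal/mol

equation 1 as written (HCl(g) already on the product side): -22.1 kcal/mol
equation 2 as written (C2H4(g) already on the product side): +12.5 kcal/mol
equation 3 as written (CCl4(l) already on the product side): -30.6 kcal/mol
equation 4 reversed and × 3 (CHCl3(l) must end up as a reactant; ×3 to match 3 CHCl3(l) in the target): (-3)·(-32.1) = +96.3 kcal/mol
Summing the manipulated equations, ΔH°rxn = (-22.1) + (+12.5) + (-30.6) + (+96.3) = 56.1 kcal/mol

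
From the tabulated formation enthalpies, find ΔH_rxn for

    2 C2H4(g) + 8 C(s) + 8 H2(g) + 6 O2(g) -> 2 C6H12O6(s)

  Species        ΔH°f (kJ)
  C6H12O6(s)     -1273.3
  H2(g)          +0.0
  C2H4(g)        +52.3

ΔH_rxn = -2651.2 kJ

ΔH°rxn = Σ nΔHf°(products) − Σ nΔHf°(reactants).
Products: 2·(-1273.3) = -2546.6
Reactants: 2·(+52.3) + 8·(+0.0) + 8·(+0.0) + 6·(+0.0) = +104.6
ΔH_rxn = (-2546.6) − (+104.6) = -2651.2 kJ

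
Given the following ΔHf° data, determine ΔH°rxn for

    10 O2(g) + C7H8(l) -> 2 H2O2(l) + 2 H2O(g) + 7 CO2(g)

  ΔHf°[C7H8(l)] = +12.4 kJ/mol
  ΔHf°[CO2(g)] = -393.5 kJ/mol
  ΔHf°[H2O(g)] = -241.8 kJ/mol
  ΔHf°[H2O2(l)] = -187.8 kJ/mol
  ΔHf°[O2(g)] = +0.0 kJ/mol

Products: 2·(-187.8) + 2·(-241.8) + 7·(-393.5) = -3613.7
Reactants: 10·(+0.0) + 1·(+12.4) = +12.4
ΔH°rxn = (-3613.7) − (+12.4) = -3626.1 kJ/mol

ΔH°rxn = -3626.1 kJ/mol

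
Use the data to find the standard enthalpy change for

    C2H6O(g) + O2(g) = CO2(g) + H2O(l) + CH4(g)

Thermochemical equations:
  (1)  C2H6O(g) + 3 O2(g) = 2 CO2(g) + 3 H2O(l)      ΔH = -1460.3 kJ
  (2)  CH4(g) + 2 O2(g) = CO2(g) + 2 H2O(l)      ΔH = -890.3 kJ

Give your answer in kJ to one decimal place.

ΔH = -570.0 kJ

(1) as written (C2H6O(g) already on the reactant side): -1460.3 kJ
(2) reversed (CH4(g) must end up as a product): +890.3 kJ
ΔH = (-1460.3) + (+890.3) = -570.0 kJ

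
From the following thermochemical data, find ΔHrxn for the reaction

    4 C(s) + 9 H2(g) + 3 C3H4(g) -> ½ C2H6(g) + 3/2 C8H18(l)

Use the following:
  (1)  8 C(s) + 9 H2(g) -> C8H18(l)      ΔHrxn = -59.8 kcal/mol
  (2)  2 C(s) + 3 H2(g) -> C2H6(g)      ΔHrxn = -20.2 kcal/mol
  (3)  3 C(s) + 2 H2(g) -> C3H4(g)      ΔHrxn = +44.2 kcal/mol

ΔHrxn = -232.4 kcal/mol

(1) × 3/2: (3/2)·(-59.8) = -89.7 kcal/mol
(2) × 1/2: (1/2)·(-20.2) = -10.1 kcal/mol
(3) reversed and × 3: (-3)·(+44.2) = -132.6 kcal/mol
ΔHrxn = (3/2)·(-59.8) + (1/2)·(-20.2) + (-3)·(+44.2) = -232.4 kcal/mol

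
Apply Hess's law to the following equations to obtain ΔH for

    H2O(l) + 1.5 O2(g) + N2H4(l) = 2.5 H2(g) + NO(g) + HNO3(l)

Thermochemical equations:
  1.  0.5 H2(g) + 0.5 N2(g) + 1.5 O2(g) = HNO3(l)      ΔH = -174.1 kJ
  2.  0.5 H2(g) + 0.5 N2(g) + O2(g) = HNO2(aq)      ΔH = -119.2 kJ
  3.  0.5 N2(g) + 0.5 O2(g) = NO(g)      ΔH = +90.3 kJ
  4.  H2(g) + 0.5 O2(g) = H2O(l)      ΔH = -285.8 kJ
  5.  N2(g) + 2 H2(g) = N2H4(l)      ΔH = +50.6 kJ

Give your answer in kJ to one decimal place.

ΔH = 151.4 kJ

eq. 1 as written (HNO3(l) already on the product side): -174.1 kJ
eq. 2: not needed (HNO2(aq) appears nowhere else).
eq. 3 as written (NO(g) already on the product side): +90.3 kJ
eq. 4 reversed (H2O(l) must end up as a reactant): +285.8 kJ
eq. 5 reversed (reverse to put N2H4(l) on the reactant side): -50.6 kJ
ΔH = (-174.1) + (+90.3) + (+285.8) + (-50.6) = 151.4 kJ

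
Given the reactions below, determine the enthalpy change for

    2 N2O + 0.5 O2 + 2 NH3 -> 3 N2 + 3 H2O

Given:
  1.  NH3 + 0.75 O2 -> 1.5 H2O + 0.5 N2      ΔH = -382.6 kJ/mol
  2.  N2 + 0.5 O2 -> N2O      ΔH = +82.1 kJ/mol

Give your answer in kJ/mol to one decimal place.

ΔH = -929.4 kJ/mol

eq. 1 × 2: (2)·(-382.6) = -765.2 kJ/mol
eq. 2 reversed and × 2: (-2)·(+82.1) = -164.2 kJ/mol
Since enthalpy is a state function, ΔH = (2)·(-382.6) + (-2)·(+82.1) = -929.4 kJ/mol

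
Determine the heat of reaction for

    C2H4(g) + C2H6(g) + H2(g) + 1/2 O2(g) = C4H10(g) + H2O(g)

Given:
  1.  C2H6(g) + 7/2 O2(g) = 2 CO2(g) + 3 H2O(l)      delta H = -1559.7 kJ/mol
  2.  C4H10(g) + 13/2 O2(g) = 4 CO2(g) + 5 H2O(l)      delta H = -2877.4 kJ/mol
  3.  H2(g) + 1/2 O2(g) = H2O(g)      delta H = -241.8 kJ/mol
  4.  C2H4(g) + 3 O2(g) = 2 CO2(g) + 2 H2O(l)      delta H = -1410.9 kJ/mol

delta H = -335.0 kJ/mol

eq. 1 as written: -1559.7 kJ/mol
eq. 2 reversed: +2877.4 kJ/mol
eq. 3 as written: -241.8 kJ/mol
eq. 4 as written: -1410.9 kJ/mol
delta H = (1)·(-1559.7) + (-1)·(-2877.4) + (1)·(-241.8) + (1)·(-1410.9) = -335.0 kJ/mol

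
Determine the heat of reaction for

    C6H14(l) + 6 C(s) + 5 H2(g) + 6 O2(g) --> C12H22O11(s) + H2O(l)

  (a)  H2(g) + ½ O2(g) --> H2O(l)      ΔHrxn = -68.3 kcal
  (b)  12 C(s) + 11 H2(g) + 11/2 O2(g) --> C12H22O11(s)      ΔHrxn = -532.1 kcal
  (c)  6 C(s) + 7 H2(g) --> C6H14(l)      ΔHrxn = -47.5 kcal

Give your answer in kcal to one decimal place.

(a) as written: -68.3 kcal
(b) as written: -532.1 kcal
(c) reversed: +47.5 kcal
Summing the manipulated equations, ΔHrxn = (-68.3) + (-532.1) + (+47.5) = -552.9 kcal

ΔHrxn = -552.9 kcal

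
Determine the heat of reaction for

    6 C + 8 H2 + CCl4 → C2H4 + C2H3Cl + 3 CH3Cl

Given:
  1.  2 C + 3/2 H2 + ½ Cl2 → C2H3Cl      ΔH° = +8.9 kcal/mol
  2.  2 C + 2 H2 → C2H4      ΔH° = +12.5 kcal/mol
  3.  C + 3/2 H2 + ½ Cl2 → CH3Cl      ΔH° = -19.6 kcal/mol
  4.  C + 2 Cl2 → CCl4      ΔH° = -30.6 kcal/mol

ΔH° = -6.8 kcal/mol

eq. 1 as written: +8.9 kcal/mol
eq. 2 as written: +12.5 kcal/mol
eq. 3 × 3: (3)·(-19.6) = -58.8 kcal/mol
eq. 4 reversed: +30.6 kcal/mol
Summing the manipulated equations, ΔH° = (1)·(+8.9) + (1)·(+12.5) + (3)·(-19.6) + (-1)·(-30.6) = -6.8 kcal/mol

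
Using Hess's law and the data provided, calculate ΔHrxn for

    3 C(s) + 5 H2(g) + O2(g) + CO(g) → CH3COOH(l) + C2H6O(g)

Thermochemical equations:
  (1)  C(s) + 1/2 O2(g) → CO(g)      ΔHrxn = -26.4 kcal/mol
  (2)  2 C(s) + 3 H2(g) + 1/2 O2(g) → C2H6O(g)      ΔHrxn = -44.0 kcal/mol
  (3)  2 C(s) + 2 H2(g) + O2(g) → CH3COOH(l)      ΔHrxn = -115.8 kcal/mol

(1) reversed (reverse to put CO(g) on the reactant side): +26.4 kcal/mol
(2) as written (C2H6O(g) already on the product side): -44.0 kcal/mol
(3) as written (CH3COOH(l) already on the product side): -115.8 kcal/mol
By Hess's law, ΔHrxn = (-1)·(-26.4) + (1)·(-44.0) + (1)·(-115.8) = -133.4 kcal/mol

ΔHrxn = -133.4 kcal/mol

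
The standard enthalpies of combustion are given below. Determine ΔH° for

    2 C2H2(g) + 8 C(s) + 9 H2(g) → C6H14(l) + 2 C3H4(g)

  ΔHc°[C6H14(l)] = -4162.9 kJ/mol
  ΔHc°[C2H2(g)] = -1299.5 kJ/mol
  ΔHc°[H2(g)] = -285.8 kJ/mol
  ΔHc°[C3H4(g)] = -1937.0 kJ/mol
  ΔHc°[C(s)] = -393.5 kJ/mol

ΔH° = -282.3 kJ/mol

Using ΔH = Σ nΔHc°(reactants) − Σ nΔHc°(products):
= [2·(-1299.5) + 8·(-393.5) + 9·(-285.8)] − [1·(-4162.9) + 2·(-1937.0)]
= -282.3 kJ/mol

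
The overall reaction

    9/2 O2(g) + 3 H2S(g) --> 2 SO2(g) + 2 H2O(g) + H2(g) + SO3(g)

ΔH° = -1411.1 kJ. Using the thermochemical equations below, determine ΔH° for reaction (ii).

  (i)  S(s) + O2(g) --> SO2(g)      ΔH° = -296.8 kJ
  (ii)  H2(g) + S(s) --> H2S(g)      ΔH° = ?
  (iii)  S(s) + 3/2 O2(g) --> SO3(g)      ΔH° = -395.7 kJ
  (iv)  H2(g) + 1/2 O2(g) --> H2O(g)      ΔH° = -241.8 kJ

(i) × 2 (×2 to match 2 SO2(g) in the target): (2)·(-296.8) = -593.6 kJ
(ii) reversed and × 3 (reverse to put H2S(g) on the reactant side; ×3 to match 3 H2S(g) in the target): contributes −3·x
(iii) as written (SO3(g) already on the product side): -395.7 kJ
(iv) × 2 (scale by 2 for the 2 H2O(g)): (2)·(-241.8) = -483.6 kJ
-1411.1 = (-593.6) + (-395.7) + (-483.6) − 3·x
x = (-1411.1 − (-1472.9)) / (-3) = -20.6 kJ

ΔH° = -20.6 kJ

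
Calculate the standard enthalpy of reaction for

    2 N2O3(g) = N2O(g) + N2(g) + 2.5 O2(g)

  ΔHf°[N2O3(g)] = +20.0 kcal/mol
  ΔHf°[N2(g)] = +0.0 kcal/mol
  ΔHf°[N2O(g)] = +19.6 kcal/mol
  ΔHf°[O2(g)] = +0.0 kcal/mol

ΔH° = -20.4 kcal/mol

Products: 1·(+19.6) + 1·(+0.0) + 5/2·(+0.0) = +19.6
Reactants: 2·(+20.0) = +40.0
ΔH° = (+19.6) − (+40.0) = -20.4 kcal/mol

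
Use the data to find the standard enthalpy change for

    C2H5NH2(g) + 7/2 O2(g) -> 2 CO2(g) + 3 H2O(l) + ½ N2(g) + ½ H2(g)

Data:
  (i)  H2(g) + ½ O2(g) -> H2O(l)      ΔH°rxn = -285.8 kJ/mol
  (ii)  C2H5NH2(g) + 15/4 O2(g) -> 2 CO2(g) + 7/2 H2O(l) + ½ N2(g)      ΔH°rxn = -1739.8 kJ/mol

ΔH°rxn = -1596.9 kJ/mol

(i) reversed and × 1/2: (-1/2)·(-285.8) = +142.9 kJ/mol
(ii) as written: -1739.8 kJ/mol
ΔH°rxn = (-1/2)·(-285.8) + (1)·(-1739.8) = -1596.9 kJ/mol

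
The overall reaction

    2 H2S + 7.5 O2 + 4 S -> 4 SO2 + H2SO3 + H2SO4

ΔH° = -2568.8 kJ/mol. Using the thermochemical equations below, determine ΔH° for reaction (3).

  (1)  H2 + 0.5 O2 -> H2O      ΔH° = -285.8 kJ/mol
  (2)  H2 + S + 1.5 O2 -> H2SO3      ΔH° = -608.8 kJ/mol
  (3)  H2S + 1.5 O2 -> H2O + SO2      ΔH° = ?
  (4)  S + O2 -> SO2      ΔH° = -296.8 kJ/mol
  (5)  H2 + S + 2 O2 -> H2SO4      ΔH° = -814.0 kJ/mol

(1) reversed and × 2: (-2)·(-285.8) = +571.6 kJ/mol
(2) as written (H2SO3 already on the product side): -608.8 kJ/mol
(3) × 2 (×2 to match 2 H2S in the target): contributes 2·x
(4) × 2: (2)·(-296.8) = -593.6 kJ/mol
(5) as written (H2SO4 already on the product side): -814.0 kJ/mol
-2568.8 = (+571.6) + (-608.8) + (-593.6) + (-814.0) + 2·x
x = (-2568.8 − (-1444.8)) / (2) = -562.0 kJ/mol

ΔH° = -562.0 kJ/mol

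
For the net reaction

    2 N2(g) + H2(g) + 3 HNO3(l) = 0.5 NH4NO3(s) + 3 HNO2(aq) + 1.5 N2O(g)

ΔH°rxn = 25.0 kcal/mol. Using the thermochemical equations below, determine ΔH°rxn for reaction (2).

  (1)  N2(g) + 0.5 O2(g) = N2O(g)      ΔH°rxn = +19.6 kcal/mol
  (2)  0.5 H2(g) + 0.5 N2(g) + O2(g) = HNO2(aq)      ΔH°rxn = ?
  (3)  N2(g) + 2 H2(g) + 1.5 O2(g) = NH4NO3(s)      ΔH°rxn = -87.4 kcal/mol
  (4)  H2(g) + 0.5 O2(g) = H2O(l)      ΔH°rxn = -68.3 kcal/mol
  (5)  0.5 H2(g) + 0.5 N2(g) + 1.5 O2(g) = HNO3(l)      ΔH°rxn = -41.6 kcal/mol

(1) × 3/2: (3/2)·(+19.6) = +29.4 kcal/mol
(2) × 3: contributes 3·x
(3) × 1/2: (1/2)·(-87.4) = -43.7 kcal/mol
(4): not needed.
(5) reversed and × 3: (-3)·(-41.6) = +124.8 kcal/mol
+25.0 = (+29.4) + (-43.7) + (+124.8) + 3·x
x = (+25.0 − (+110.5)) / (3) = -28.5 kcal/mol

ΔH°rxn = -28.5 kcal/mol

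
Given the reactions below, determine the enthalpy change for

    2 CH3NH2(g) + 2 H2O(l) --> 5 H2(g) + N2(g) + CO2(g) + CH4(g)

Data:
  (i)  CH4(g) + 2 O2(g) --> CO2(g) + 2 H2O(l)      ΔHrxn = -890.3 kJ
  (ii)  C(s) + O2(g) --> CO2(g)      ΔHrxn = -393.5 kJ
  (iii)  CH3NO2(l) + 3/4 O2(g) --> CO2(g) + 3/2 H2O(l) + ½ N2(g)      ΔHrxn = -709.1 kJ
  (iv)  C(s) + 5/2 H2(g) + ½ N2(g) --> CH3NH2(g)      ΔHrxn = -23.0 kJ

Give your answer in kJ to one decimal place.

ΔHrxn = 149.3 kJ

(i) reversed (CH4(g) must end up as a product): +890.3 kJ
(ii) × 2: (2)·(-393.5) = -787.0 kJ
(iii): not needed (CH3NO2(l) appears nowhere else).
(iv) reversed and × 2 (CH3NH2(g) must end up as a reactant; ×2 to match 2 CH3NH2(g) in the target): (-2)·(-23.0) = +46.0 kJ
ΔHrxn = (+890.3) + (-787.0) + (+46.0) = 149.3 kJ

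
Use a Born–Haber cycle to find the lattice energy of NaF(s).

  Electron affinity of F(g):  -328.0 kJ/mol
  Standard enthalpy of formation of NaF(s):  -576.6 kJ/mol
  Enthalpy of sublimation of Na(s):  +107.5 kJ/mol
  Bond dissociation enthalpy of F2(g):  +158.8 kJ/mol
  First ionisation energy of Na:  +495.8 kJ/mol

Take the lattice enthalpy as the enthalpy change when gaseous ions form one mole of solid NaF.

U = -931.3 kJ/mol

ΔHf° = 1·ΔHsub + 1·(ΣIE) + 1/2·D(F2) + 1·EA + U
-576.6 = 1·(+107.5) + 1·(+495.8) + 1/2·(+158.8) + 1·(-328.0) + U
U = -576.6 − (+354.7) = -931.3 kJ/mol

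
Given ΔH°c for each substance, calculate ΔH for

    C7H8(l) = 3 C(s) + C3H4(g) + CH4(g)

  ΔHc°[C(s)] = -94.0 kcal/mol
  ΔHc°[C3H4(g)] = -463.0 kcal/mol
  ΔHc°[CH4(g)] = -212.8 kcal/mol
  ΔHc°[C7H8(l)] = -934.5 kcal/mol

Using ΔH = Σ nΔHc°(reactants) − Σ nΔHc°(products):
= [1·(-934.5)] − [3·(-94.0) + 1·(-463.0) + 1·(-212.8)]
= 23.3 kcal/mol

ΔH = 23.3 kcal/mol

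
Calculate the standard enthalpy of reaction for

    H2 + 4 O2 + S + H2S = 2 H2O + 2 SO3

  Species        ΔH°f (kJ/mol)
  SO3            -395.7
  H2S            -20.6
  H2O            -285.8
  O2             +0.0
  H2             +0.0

Products: 2·(-285.8) + 2·(-395.7) = -1363.0
Reactants: 1·(+0.0) + 4·(+0.0) + 1·(+0.0) + 1·(-20.6) = -20.6
ΔH° = (-1363.0) − (-20.6) = -1342.4 kJ/mol

ΔH° = -1342.4 kJ/mol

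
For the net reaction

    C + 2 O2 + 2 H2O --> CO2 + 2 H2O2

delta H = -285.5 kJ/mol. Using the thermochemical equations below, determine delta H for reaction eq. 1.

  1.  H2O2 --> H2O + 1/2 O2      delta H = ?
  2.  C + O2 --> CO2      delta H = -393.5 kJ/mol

delta H = -54.0 kJ/mol

eq. 1 reversed and × 2 (H2O2 must end up as a product; ×2 to match 2 H2O2 in the target): contributes −2·x
eq. 2 as written (CO2 already on the product side): -393.5 kJ/mol
-285.5 = (-393.5) − 2·x
x = (-285.5 − (-393.5)) / (-2) = -54.0 kJ/mol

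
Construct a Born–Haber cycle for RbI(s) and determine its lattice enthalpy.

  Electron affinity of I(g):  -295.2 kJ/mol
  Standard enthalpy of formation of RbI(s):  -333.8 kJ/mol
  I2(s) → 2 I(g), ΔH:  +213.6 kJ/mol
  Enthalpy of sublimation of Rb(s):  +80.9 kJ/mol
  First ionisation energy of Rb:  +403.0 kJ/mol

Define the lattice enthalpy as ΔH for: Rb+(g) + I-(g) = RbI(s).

ΔHf° = 1·ΔHsub + 1·(ΣIE) + 1/2·D(I2) + 1·EA + U
-333.8 = 1·(+80.9) + 1·(+403.0) + 1/2·(+213.6) + 1·(-295.2) + U
U = -333.8 − (+295.5) = -629.3 kJ/mol

U = -629.3 kJ/mol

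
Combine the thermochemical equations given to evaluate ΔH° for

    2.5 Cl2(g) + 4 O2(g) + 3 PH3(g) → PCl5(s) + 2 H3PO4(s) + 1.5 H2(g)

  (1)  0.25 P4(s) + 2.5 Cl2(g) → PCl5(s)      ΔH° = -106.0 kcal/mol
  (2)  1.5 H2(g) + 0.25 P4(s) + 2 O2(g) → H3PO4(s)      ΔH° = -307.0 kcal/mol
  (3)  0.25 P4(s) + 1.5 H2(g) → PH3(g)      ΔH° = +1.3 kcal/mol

(1) as written (PCl5(s) already on the product side): -106.0 kcal/mol
(2) × 2 (×2 to match 2 H3PO4(s) in the target): (2)·(-307.0) = -614.0 kcal/mol
(3) reversed and × 3 (PH3(g) must end up as a reactant; scale by 3 for the 3 PH3(g)): (-3)·(+1.3) = -3.9 kcal/mol
ΔH° = (1)·(-106.0) + (2)·(-307.0) + (-3)·(+1.3) = -723.9 kcal/mol

ΔH° = -723.9 kcal/mol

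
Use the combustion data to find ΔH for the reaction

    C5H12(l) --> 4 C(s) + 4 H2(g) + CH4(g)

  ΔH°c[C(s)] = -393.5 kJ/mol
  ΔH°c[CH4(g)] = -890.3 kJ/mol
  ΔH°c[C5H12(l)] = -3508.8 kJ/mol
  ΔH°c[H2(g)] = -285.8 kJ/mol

With combustion enthalpies, reactants minus products:
= [1·(-3508.8)] − [4·(-393.5) + 4·(-285.8) + 1·(-890.3)]
= 98.7 kJ/mol

ΔH = 98.7 kJ/mol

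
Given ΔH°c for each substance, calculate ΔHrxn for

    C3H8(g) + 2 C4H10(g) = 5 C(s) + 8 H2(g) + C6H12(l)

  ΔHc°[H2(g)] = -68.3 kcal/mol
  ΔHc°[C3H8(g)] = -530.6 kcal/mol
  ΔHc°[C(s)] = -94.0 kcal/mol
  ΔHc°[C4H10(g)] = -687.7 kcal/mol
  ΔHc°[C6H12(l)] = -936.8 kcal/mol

ΔHrxn = 47.2 kcal/mol

Using ΔH = Σ nΔHc°(reactants) − Σ nΔHc°(products):
= [1·(-530.6) + 2·(-687.7)] − [5·(-94.0) + 8·(-68.3) + 1·(-936.8)]
= 47.2 kcal/mol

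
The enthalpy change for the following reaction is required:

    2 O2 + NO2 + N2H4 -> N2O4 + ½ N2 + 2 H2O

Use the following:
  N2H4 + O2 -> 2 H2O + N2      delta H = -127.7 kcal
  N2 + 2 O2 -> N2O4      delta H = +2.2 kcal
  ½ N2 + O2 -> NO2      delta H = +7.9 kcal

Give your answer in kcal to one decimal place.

delta H = -133.4 kcal

equation 1 as written: -127.7 kcal
equation 2 as written: +2.2 kcal
equation 3 reversed: -7.9 kcal
delta H = (1)·(-127.7) + (1)·(+2.2) + (-1)·(+7.9) = -133.4 kcal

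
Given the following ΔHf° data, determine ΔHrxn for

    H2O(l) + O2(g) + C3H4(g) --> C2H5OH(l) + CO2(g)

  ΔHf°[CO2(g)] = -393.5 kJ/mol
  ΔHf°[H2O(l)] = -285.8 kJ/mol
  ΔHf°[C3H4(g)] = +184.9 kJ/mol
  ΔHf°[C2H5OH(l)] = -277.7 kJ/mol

ΔHrxn = -570.3 kJ/mol

Products: 1·(-277.7) + 1·(-393.5) = -671.2
Reactants: 1·(-285.8) + 1·(+0.0) + 1·(+184.9) = -100.9
ΔHrxn = (-671.2) − (-100.9) = -570.3 kJ/mol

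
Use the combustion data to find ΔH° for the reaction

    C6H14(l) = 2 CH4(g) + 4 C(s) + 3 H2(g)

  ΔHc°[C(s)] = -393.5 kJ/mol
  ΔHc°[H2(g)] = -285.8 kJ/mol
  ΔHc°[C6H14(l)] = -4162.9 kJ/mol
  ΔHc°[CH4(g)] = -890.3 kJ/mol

ΔH° = 49.1 kJ/mol

With combustion enthalpies, reactants minus products:
= [1·(-4162.9)] − [2·(-890.3) + 4·(-393.5) + 3·(-285.8)]
= 49.1 kJ/mol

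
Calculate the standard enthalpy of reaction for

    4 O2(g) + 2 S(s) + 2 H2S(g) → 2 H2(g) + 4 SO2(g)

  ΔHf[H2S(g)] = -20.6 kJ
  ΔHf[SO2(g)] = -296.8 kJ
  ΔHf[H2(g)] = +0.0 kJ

Products: 2·(+0.0) + 4·(-296.8) = -1187.2
Reactants: 4·(+0.0) + 2·(+0.0) + 2·(-20.6) = -41.2
ΔH° = (-1187.2) − (-41.2) = -1146.0 kJ

ΔH° = -1146.0 kJ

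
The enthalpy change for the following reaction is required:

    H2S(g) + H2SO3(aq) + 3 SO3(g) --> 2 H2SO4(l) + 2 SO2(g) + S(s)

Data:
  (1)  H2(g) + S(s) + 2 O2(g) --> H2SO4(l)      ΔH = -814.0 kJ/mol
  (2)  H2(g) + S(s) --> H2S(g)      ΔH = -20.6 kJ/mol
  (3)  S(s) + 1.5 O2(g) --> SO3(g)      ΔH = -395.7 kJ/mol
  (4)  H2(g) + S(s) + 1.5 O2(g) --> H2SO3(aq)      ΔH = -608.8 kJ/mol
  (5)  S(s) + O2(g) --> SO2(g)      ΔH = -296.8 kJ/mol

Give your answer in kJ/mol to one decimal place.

(1) × 2 (×2 to match 2 H2SO4(l) in the target): (2)·(-814.0) = -1628.0 kJ/mol
(2) reversed (H2S(g) must end up as a reactant): +20.6 kJ/mol
(3) reversed and × 3 (reverse to put SO3(g) on the reactant side; scale by 3 for the 3 SO3(g)): (-3)·(-395.7) = +1187.1 kJ/mol
(4) reversed (H2SO3(aq) must end up as a reactant): +608.8 kJ/mol
(5) × 2 (scale by 2 for the 2 SO2(g)): (2)·(-296.8) = -593.6 kJ/mol
Combining the equations, ΔH = (-1628.0) + (+20.6) + (+1187.1) + (+608.8) + (-593.6) = -405.1 kJ/mol

ΔH = -405.1 kJ/mol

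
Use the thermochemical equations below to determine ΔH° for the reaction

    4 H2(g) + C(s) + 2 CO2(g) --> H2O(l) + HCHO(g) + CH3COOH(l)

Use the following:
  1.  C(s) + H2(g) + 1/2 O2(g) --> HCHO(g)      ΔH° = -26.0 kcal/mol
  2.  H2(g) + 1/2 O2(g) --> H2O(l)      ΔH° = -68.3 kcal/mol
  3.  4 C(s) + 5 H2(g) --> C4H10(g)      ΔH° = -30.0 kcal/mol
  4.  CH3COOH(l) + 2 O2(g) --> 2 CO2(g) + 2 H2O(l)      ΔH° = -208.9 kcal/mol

eq. 1 as written: -26.0 kcal/mol
eq. 2 × 3: (3)·(-68.3) = -204.9 kcal/mol
eq. 3: not needed.
eq. 4 reversed: +208.9 kcal/mol
Summing the manipulated equations, ΔH° = (-26.0) + (-204.9) + (+208.9) = -22.0 kcal/mol

ΔH° = -22.0 kcal/mol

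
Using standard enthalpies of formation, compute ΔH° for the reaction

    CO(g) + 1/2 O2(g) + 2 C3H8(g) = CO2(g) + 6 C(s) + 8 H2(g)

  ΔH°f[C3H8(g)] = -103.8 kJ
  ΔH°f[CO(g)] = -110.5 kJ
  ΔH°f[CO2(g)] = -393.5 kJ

ΔH° = -75.4 kJ

Products: 1·(-393.5) + 6·(+0.0) + 8·(+0.0) = -393.5
Reactants: 1·(-110.5) + 1/2·(+0.0) + 2·(-103.8) = -318.1
ΔH° = (-393.5) − (-318.1) = -75.4 kJ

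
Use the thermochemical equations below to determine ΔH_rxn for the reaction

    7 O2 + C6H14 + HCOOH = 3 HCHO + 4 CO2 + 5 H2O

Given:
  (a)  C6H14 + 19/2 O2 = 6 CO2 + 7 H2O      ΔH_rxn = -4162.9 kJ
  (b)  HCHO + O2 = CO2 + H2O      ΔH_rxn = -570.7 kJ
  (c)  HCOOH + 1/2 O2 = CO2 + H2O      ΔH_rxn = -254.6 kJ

(a) as written (C6H14 already on the reactant side): -4162.9 kJ
(b) reversed and × 3 (reverse to put HCHO on the product side; ×3 to match 3 HCHO in the target): (-3)·(-570.7) = +1712.1 kJ
(c) as written (HCOOH already on the reactant side): -254.6 kJ
Combining the equations, ΔH_rxn = (1)·(-4162.9) + (-3)·(-570.7) + (1)·(-254.6) = -2705.4 kJ

ΔH_rxn = -2705.4 kJ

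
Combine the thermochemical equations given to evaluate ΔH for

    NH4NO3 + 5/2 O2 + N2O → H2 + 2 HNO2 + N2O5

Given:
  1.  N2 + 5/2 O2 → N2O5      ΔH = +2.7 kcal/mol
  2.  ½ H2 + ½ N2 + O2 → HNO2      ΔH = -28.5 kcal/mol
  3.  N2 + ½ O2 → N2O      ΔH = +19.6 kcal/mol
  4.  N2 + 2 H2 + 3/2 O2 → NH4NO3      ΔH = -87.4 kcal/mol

ΔH = 13.5 kcal/mol

eq. 1 as written (N2O5 already on the product side): +2.7 kcal/mol
eq. 2 × 2 (scale by 2 for the 2 HNO2): (2)·(-28.5) = -57.0 kcal/mol
eq. 3 reversed (N2O must end up as a reactant): -19.6 kcal/mol
eq. 4 reversed (NH4NO3 must end up as a reactant): +87.4 kcal/mol
Summing the manipulated equations, ΔH = (+2.7) + (-57.0) + (-19.6) + (+87.4) = 13.5 kcal/mol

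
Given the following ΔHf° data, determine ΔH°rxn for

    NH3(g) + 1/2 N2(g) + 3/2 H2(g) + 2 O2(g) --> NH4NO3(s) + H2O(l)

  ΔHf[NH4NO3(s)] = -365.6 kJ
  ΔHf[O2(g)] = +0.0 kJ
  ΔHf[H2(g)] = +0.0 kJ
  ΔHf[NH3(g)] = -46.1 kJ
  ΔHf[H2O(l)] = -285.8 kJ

Products: 1·(-365.6) + 1·(-285.8) = -651.4
Reactants: 1·(-46.1) + 1/2·(+0.0) + 3/2·(+0.0) + 2·(+0.0) = -46.1
ΔH°rxn = (-651.4) − (-46.1) = -605.3 kJ

ΔH°rxn = -605.3 kJ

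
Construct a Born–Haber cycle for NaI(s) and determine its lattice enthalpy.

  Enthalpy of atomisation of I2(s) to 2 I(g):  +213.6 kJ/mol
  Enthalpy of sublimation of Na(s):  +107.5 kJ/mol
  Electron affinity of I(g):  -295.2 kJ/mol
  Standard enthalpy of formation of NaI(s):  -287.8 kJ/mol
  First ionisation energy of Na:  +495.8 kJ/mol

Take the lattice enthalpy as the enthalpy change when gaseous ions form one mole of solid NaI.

U = -702.7 kJ/mol

ΔHf° = 1·ΔHsub + 1·(ΣIE) + 1/2·D(I2) + 1·EA + U
-287.8 = 1·(+107.5) + 1·(+495.8) + 1/2·(+213.6) + 1·(-295.2) + U
U = -287.8 − (+414.9) = -702.7 kJ/mol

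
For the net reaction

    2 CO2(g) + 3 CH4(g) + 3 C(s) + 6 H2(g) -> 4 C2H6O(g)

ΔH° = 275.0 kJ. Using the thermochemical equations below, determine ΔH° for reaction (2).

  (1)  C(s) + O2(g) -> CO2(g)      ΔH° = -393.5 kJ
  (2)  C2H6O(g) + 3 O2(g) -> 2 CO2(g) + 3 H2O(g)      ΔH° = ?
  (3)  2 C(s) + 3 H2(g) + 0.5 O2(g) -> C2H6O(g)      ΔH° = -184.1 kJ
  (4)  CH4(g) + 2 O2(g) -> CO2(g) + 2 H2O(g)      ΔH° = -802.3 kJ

ΔH° = -1328.3 kJ

(1) reversed: +393.5 kJ
(2) reversed and × 2: contributes −2·x
(3) × 2: (2)·(-184.1) = -368.2 kJ
(4) × 3: (3)·(-802.3) = -2406.9 kJ
+275.0 = (+393.5) + (-368.2) + (-2406.9) − 2·x
x = (+275.0 − (-2381.6)) / (-2) = -1328.3 kJ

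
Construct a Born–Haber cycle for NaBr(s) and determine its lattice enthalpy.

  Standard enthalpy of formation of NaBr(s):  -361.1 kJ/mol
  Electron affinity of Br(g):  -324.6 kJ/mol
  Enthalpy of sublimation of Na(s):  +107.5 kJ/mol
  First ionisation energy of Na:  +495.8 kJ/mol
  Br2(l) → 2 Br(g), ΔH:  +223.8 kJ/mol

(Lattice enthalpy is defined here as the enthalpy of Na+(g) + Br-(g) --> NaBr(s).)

U = -751.7 kJ/mol

ΔHf° = 1·ΔHsub + 1·(ΣIE) + 1/2·D(Br2) + 1·EA + U
-361.1 = 1·(+107.5) + 1·(+495.8) + 1/2·(+223.8) + 1·(-324.6) + U
U = -361.1 − (+390.6) = -751.7 kJ/mol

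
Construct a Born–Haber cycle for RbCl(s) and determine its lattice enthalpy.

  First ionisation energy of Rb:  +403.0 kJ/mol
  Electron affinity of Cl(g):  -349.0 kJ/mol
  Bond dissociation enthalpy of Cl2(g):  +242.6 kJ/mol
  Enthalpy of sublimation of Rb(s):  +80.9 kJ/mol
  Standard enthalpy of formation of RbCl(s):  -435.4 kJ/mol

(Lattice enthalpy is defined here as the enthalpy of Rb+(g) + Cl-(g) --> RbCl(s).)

U = -691.6 kJ/mol

ΔHf° = 1·ΔHsub + 1·(ΣIE) + 1/2·D(Cl2) + 1·EA + U
-435.4 = 1·(+80.9) + 1·(+403.0) + 1/2·(+242.6) + 1·(-349.0) + U
U = -435.4 − (+256.2) = -691.6 kJ/mol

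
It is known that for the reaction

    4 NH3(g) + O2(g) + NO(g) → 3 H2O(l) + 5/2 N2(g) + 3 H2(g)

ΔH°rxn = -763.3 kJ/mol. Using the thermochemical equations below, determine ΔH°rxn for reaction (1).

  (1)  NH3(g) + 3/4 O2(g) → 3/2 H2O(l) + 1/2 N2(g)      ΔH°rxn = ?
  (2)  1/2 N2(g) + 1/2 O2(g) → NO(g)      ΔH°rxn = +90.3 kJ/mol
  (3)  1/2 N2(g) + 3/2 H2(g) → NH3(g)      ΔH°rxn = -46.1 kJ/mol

ΔH°rxn = -382.6 kJ/mol

(1) × 2 (×2 to match 3 H2O(l) in the target): contributes 2·x
(2) reversed (NO(g) must end up as a reactant): -90.3 kJ/mol
(3) reversed and × 2 (H2(g) must end up as a product; scale by 2 for the 3 H2(g)): (-2)·(-46.1) = +92.2 kJ/mol
-763.3 = (-90.3) + (+92.2) + 2·x
x = (-763.3 − (+1.9)) / (2) = -382.6 kJ/mol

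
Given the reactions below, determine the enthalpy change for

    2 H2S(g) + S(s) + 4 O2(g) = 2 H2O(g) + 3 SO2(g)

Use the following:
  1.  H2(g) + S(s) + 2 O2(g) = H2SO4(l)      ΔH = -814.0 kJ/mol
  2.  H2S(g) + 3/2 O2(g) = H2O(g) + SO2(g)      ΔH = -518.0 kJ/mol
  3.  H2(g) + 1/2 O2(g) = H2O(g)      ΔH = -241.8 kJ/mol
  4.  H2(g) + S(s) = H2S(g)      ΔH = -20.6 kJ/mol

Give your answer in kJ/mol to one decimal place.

eq. 1: not needed.
eq. 2 × 3: (3)·(-518.0) = -1554.0 kJ/mol
eq. 3 reversed: +241.8 kJ/mol
eq. 4 as written: -20.6 kJ/mol
Combining the equations, ΔH = (-1554.0) + (+241.8) + (-20.6) = -1332.8 kJ/mol

ΔH = -1332.8 kJ/mol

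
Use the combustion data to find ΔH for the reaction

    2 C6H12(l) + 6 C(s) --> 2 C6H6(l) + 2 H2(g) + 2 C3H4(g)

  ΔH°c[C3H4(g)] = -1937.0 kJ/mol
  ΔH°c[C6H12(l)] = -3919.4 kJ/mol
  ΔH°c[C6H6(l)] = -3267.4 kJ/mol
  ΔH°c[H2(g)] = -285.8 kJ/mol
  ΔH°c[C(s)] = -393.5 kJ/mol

ΔH = 780.6 kJ/mol

With combustion enthalpies, reactants minus products:
= [2·(-3919.4) + 6·(-393.5)] − [2·(-3267.4) + 2·(-285.8) + 2·(-1937.0)]
= 780.6 kJ/mol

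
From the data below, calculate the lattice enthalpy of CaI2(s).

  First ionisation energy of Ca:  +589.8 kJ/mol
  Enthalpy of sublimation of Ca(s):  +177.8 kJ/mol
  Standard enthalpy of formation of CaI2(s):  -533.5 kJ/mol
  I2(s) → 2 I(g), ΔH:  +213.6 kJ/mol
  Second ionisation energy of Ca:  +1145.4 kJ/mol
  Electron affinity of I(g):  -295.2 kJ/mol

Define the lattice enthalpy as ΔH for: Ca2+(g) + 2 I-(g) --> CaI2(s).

ΔHf° = 1·ΔHsub + 1·(ΣIE) + 1·D(I2) + 2·EA + U
-533.5 = 1·(+177.8) + 1·(+1735.2) + 1·(+213.6) + 2·(-295.2) + U
U = -533.5 − (+1536.2) = -2069.7 kJ/mol

U = -2069.7 kJ/mol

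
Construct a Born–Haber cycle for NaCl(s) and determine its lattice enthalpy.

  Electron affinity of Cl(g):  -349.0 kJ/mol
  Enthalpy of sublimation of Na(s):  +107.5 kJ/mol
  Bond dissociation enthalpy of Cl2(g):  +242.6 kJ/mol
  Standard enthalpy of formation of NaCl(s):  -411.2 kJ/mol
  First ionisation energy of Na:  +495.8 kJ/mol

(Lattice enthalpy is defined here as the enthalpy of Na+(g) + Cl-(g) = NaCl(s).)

ΔHf° = 1·ΔHsub + 1·(ΣIE) + 1/2·D(Cl2) + 1·EA + U
-411.2 = 1·(+107.5) + 1·(+495.8) + 1/2·(+242.6) + 1·(-349.0) + U
U = -411.2 − (+375.6) = -786.8 kJ/mol

U = -786.8 kJ/mol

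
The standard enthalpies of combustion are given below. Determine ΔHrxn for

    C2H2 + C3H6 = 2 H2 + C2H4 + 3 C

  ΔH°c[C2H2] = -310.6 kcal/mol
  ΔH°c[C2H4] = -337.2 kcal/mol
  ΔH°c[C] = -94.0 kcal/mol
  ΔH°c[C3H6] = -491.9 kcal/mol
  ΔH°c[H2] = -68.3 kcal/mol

Using ΔH = Σ nΔHc°(reactants) − Σ nΔHc°(products):
= [1·(-310.6) + 1·(-491.9)] − [2·(-68.3) + 1·(-337.2) + 3·(-94.0)]
= -46.7 kcal/mol

ΔHrxn = -46.7 kcal/mol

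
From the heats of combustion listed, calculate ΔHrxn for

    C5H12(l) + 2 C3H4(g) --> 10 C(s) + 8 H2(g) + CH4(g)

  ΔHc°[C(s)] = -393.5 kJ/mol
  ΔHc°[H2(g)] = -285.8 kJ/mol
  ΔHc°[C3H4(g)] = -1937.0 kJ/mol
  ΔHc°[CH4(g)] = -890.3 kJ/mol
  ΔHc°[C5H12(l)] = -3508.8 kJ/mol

Using ΔH = Σ nΔHc°(reactants) − Σ nΔHc°(products):
= [1·(-3508.8) + 2·(-1937.0)] − [10·(-393.5) + 8·(-285.8) + 1·(-890.3)]
= -271.1 kJ/mol

ΔHrxn = -271.1 kJ/mol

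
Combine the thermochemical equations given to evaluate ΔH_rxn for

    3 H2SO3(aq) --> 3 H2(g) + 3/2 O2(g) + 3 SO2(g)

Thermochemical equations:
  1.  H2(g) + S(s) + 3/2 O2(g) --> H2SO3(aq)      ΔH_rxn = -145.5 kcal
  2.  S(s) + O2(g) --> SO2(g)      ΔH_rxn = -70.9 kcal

ΔH_rxn = 223.8 kcal

eq. 1 reversed and × 3: (-3)·(-145.5) = +436.5 kcal
eq. 2 × 3: (3)·(-70.9) = -212.7 kcal
Since enthalpy is a state function, ΔH_rxn = (+436.5) + (-212.7) = 223.8 kcal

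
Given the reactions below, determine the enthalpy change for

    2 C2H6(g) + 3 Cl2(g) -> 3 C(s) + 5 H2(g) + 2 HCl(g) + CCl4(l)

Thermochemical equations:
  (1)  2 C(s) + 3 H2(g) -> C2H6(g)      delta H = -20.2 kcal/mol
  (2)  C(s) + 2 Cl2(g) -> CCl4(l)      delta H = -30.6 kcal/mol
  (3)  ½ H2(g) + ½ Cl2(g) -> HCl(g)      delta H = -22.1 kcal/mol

(1) reversed and × 2 (reverse to put C2H6(g) on the reactant side; ×2 to match 2 C2H6(g) in the target): (-2)·(-20.2) = +40.4 kcal/mol
(2) as written (CCl4(l) already on the product side): -30.6 kcal/mol
(3) × 2 (scale by 2 for the 2 HCl(g)): (2)·(-22.1) = -44.2 kcal/mol
Combining the equations, delta H = (+40.4) + (-30.6) + (-44.2) = -34.4 kcal/mol

delta H = -34.4 kcal/mol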